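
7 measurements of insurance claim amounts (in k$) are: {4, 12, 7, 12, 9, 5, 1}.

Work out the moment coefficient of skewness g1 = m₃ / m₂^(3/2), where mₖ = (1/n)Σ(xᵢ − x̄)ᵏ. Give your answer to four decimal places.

-0.0941

x̄ = (4 + 12 + 7 + 12 + 9 + 5 + 1) / 7 = 7.1429
deviations (xᵢ − x̄): -3.1429, 4.8571, -0.1429, 4.8571, 1.8571, -2.1429, -6.1429
Σ(xᵢ − x̄)² = 102.8571 ⇒ m₂ = 102.8571/7 = 14.69388
Σ(xᵢ − x̄)³ = -37.1020 ⇒ m₃ = -37.1020/7 = -5.30029
m₂^(3/2) = 14.69388^(1.5) = 56.32544
g1 = m₃ / m₂^(3/2) = -5.30029 / 56.32544 ≈ -0.0941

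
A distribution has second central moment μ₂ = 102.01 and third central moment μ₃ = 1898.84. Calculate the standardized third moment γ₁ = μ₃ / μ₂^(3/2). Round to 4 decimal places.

1.8430

σ = √μ₂ = √102.01 = 10.10000
σ³ = μ₂^(3/2) = 1030.30100
γ₁ = μ₃/σ³ = 1898.84 / 1030.30100 ≈ 1.8430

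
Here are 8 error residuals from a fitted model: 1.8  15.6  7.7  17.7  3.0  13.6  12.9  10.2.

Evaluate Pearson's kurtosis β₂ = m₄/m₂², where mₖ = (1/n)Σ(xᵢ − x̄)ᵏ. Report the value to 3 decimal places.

1.783

x̄ = 10.3125
Σ(xᵢ − x̄)² = 232.8087 ⇒ m₂ = 29.10109
Σ(xᵢ − x̄)⁴ = 12078.4532 ⇒ m₄ = 1509.80665
m₂² = 846.87366
β₂ = m₄/m₂² = 1509.80665 / 846.87366 ≈ 1.783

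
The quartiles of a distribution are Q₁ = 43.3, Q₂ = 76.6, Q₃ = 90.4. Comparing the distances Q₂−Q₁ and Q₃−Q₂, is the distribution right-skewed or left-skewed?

Q₂ − Q₁ = 33.3;  Q₃ − Q₂ = 13.8
Q₂ − Q₁ > Q₃ − Q₂ ⇒ the lower half is more spread out ⇒ left-skewed.

left-skewed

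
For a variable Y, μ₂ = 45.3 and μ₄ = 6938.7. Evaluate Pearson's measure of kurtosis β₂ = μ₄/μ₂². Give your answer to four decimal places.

μ₂² = 45.3² = 2052.09000
μ₄/μ₂² = 6938.7 / 2052.09000 = 3.38128
β₂ ≈ 3.3813

3.3813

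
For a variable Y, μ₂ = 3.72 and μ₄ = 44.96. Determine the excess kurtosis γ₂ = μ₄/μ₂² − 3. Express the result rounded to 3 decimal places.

0.249

μ₂² = 3.72² = 13.83840
μ₄/μ₂² = 44.96 / 13.83840 = 3.24893
γ₂ = 3.24893 − 3 ≈ 0.249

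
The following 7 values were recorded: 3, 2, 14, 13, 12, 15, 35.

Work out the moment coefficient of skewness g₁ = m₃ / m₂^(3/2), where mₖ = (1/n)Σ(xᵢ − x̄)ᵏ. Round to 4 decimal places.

x̄ = (3 + 2 + 14 + 13 + 12 + 15 + 35) / 7 = 13.4286
deviations (xᵢ − x̄): -10.4286, -11.4286, 0.5714, -0.4286, -1.4286, 1.5714, 21.5714
Σ(xᵢ − x̄)² = 709.7143 ⇒ m₂ = 709.7143/7 = 101.38776
Σ(xᵢ − x̄)³ = 7411.9592 ⇒ m₃ = 7411.9592/7 = 1058.85131
m₂^(3/2) = 101.38776^(1.5) = 1020.88838
g₁ = m₃ / m₂^(3/2) = 1058.85131 / 1020.88838 ≈ 1.0372

1.0372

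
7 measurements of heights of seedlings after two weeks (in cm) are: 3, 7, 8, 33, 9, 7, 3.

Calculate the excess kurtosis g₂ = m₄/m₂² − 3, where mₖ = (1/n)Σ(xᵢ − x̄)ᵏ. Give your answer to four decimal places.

1.7189

x̄ = 10.0000
Σ(xᵢ − x̄)² = 650.0000 ⇒ m₂ = 92.85714
Σ(xᵢ − x̄)⁴ = 284822.0000 ⇒ m₄ = 40688.85714
m₂² = 8622.44898
g₂ = m₄/m₂² − 3 = 4.71894 − 3 ≈ 1.7189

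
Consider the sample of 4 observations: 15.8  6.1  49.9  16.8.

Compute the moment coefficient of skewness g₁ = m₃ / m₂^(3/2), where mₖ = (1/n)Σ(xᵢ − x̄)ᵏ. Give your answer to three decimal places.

x̄ = (15.8 + 6.1 + 49.9 + 16.8) / 4 = 22.1500
deviations (xᵢ − x̄): -6.3500, -16.0500, 27.7500, -5.3500
Σ(xᵢ − x̄)² = 1096.6100 ⇒ m₂ = 1096.6100/4 = 274.15250
Σ(xᵢ − x̄)³ = 16825.5360 ⇒ m₃ = 16825.5360/4 = 4206.38400
m₂^(3/2) = 274.15250^(1.5) = 4539.29404
g₁ = m₃ / m₂^(3/2) = 4206.38400 / 4539.29404 ≈ 0.927

0.927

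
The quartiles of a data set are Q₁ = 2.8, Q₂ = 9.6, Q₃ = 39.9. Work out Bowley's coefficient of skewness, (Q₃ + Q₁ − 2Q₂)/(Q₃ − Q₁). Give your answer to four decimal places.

0.6334

numerator: Q₃ + Q₁ − 2Q₂ = 39.9 + 2.8 − 2×9.6 = 23.5000
denominator: Q₃ − Q₁ = 39.9 − 2.8 = 37.1000
Bowley skewness = 23.5000 / 37.1000 ≈ 0.6334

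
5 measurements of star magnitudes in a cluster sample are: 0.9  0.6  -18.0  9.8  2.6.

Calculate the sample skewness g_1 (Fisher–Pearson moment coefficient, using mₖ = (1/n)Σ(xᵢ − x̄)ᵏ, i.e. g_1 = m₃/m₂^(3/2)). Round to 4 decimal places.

x̄ = (0.9 + 0.6 - 18.0 + 9.8 + 2.6) / 5 = -0.8200
deviations (xᵢ − x̄): 1.7200, 1.4200, -17.1800, 10.6200, 3.4200
Σ(xᵢ − x̄)² = 424.6080 ⇒ m₂ = 424.6080/5 = 84.92160
Σ(xᵢ − x̄)³ = -3824.9945 ⇒ m₃ = -3824.9945/5 = -764.99890
m₂^(3/2) = 84.92160^(1.5) = 782.57731
g_1 = m₃ / m₂^(3/2) = -764.99890 / 782.57731 ≈ -0.9775

-0.9775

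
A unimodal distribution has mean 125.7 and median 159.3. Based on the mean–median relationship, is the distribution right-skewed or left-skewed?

left-skewed

mean − median = 125.7 − 159.3 = -33.6
mean < median ⇒ the longer tail is on the left ⇒ left-skewed (negatively skewed).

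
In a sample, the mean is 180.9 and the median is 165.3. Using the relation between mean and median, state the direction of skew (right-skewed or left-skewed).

mean − median = 180.9 − 165.3 = 15.6
mean > median ⇒ the longer tail is on the right ⇒ right-skewed (positively skewed).

right-skewed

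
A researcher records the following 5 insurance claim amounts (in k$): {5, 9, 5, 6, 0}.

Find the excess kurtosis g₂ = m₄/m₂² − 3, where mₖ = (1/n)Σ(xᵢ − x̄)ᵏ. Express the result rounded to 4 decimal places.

-0.5000

x̄ = 5.0000
Σ(xᵢ − x̄)² = 42.0000 ⇒ m₂ = 8.40000
Σ(xᵢ − x̄)⁴ = 882.0000 ⇒ m₄ = 176.40000
m₂² = 70.56000
g₂ = m₄/m₂² − 3 = 2.50000 − 3 ≈ -0.5000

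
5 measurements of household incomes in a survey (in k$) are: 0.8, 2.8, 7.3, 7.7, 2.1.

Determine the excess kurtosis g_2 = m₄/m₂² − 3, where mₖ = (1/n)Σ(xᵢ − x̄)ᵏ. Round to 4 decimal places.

x̄ = 4.1400
Σ(xᵢ − x̄)² = 39.7720 ⇒ m₂ = 7.95440
Σ(xᵢ − x̄)⁴ = 405.3228 ⇒ m₄ = 81.06457
m₂² = 63.27248
g_2 = m₄/m₂² − 3 = 1.28120 − 3 ≈ -1.7188

-1.7188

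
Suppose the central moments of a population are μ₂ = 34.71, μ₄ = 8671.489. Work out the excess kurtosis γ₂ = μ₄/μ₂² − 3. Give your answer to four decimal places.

4.1975

μ₂² = 34.71² = 1204.78410
μ₄/μ₂² = 8671.489 / 1204.78410 = 7.19755
γ₂ = 7.19755 − 3 ≈ 4.1975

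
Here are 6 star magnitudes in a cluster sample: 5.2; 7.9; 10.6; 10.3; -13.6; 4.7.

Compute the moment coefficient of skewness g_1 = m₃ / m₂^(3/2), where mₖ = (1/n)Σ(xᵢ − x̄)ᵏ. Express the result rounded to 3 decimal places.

x̄ = (5.2 + 7.9 + 10.6 + 10.3 - 13.6 + 4.7) / 6 = 4.1833
deviations (xᵢ − x̄): 1.0167, 3.7167, 6.4167, 6.1167, -17.7833, 0.5167
Σ(xᵢ − x̄)² = 409.9483 ⇒ m₂ = 409.9483/6 = 68.32472
Σ(xᵢ − x̄)³ = -5078.3516 ⇒ m₃ = -5078.3516/6 = -846.39193
m₂^(3/2) = 68.32472^(1.5) = 564.76375
g_1 = m₃ / m₂^(3/2) = -846.39193 / 564.76375 ≈ -1.499

-1.499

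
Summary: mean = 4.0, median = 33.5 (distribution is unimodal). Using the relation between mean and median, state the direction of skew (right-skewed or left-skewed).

left-skewed

mean − median = 4.0 − 33.5 = -29.5
mean < median ⇒ the longer tail is on the left ⇒ left-skewed (negatively skewed).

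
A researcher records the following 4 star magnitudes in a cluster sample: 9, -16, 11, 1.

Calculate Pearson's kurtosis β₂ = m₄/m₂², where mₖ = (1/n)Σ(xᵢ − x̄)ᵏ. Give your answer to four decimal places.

x̄ = 1.2500
Σ(xᵢ − x̄)² = 452.7500 ⇒ m₂ = 113.18750
Σ(xᵢ − x̄)⁴ = 101187.8281 ⇒ m₄ = 25296.95703
m₂² = 12811.41016
β₂ = m₄/m₂² = 25296.95703 / 12811.41016 ≈ 1.9746

1.9746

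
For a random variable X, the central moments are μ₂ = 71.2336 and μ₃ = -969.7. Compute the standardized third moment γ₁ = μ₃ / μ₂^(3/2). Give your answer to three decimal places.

-1.613

σ = √μ₂ = √71.2336 = 8.44000
σ³ = μ₂^(3/2) = 601.21158
γ₁ = μ₃/σ³ = -969.7 / 601.21158 ≈ -1.613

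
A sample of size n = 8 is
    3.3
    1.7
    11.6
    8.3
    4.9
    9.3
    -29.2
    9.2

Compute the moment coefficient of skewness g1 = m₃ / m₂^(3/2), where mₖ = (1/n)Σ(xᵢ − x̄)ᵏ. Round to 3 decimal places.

x̄ = (3.3 + 1.7 + 11.6 + 8.3 + 4.9 + 9.3 - 29.2 + 9.2) / 8 = 2.3875
deviations (xᵢ − x̄): 0.9125, -0.6875, 9.2125, 5.9125, 2.5125, 6.9125, -31.5875, 6.8125
Σ(xᵢ − x̄)² = 1219.4087 ⇒ m₂ = 1219.4087/8 = 152.42609
Σ(xᵢ − x̄)³ = -29865.7492 ⇒ m₃ = -29865.7492/8 = -3733.21864
m₂^(3/2) = 152.42609^(1.5) = 1881.86723
g1 = m₃ / m₂^(3/2) = -3733.21864 / 1881.86723 ≈ -1.984

-1.984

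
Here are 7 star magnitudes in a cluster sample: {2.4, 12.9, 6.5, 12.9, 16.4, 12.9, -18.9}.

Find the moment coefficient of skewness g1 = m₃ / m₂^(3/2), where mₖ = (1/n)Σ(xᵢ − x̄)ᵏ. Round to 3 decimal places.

x̄ = (2.4 + 12.9 + 6.5 + 12.9 + 16.4 + 12.9 - 18.9) / 7 = 6.4429
deviations (xᵢ − x̄): -4.0429, 6.4571, 0.0571, 6.4571, 9.9571, 6.4571, -25.3429
Σ(xᵢ − x̄)² = 882.8371 ⇒ m₂ = 882.8371/7 = 126.11959
Σ(xᵢ − x̄)³ = -14547.9092 ⇒ m₃ = -14547.9092/7 = -2078.27274
m₂^(3/2) = 126.11959^(1.5) = 1416.36059
g1 = m₃ / m₂^(3/2) = -2078.27274 / 1416.36059 ≈ -1.467

-1.467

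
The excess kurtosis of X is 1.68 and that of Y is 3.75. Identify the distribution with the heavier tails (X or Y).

Higher excess kurtosis ⇒ heavier tails relative to the normal distribution.
1.68 vs 3.75: the larger is 3.75, so Y has heavier tails.

Y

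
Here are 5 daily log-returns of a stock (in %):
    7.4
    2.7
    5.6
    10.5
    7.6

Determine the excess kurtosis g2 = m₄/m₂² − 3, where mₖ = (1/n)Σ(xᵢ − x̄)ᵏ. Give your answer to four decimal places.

x̄ = 6.7600
Σ(xᵢ − x̄)² = 32.9320 ⇒ m₂ = 6.58640
Σ(xᵢ − x̄)⁴ = 469.8383 ⇒ m₄ = 93.96766
m₂² = 43.38066
g2 = m₄/m₂² − 3 = 2.16612 − 3 ≈ -0.8339

-0.8339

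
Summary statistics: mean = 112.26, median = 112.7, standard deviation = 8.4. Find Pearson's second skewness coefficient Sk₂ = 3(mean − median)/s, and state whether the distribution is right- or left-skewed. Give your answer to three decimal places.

Sk₂ = 3(112.26 − 112.7) / 8.4 = 3 × -0.4400 / 8.4
    = -1.3200 / 8.4 ≈ -0.157
Sk₂ < 0 ⇒ mean < median ⇒ left-skewed (negative skew).

-0.157, left-skewed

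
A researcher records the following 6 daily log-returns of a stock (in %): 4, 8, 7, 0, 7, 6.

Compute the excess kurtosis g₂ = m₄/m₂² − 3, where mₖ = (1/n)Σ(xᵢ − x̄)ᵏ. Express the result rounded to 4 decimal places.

x̄ = 5.3333
Σ(xᵢ − x̄)² = 43.3333 ⇒ m₂ = 7.22222
Σ(xᵢ − x̄)⁴ = 878.4444 ⇒ m₄ = 146.40741
m₂² = 52.16049
g₂ = m₄/m₂² − 3 = 2.80686 − 3 ≈ -0.1931

-0.1931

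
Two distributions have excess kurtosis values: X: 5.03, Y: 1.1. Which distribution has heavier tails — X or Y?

Higher excess kurtosis ⇒ heavier tails relative to the normal distribution.
5.03 vs 1.1: the larger is 5.03, so X has heavier tails.

X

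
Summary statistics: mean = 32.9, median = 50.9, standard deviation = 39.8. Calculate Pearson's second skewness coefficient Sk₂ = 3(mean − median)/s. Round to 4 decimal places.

-1.3568

Sk₂ = 3(32.9 − 50.9) / 39.8 = 3 × -18.0000 / 39.8
    = -54.0000 / 39.8 ≈ -1.3568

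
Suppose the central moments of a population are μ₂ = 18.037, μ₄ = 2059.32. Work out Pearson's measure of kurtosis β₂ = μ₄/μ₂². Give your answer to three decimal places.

6.330

μ₂² = 18.037² = 325.33337
μ₄/μ₂² = 2059.32 / 325.33337 = 6.32988
β₂ ≈ 6.330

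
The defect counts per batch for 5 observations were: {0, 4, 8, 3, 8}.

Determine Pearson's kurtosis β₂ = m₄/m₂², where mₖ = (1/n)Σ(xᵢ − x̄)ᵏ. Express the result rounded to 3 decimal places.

x̄ = 4.6000
Σ(xᵢ − x̄)² = 47.2000 ⇒ m₂ = 9.44000
Σ(xᵢ − x̄)⁴ = 721.6960 ⇒ m₄ = 144.33920
m₂² = 89.11360
β₂ = m₄/m₂² = 144.33920 / 89.11360 ≈ 1.620

1.620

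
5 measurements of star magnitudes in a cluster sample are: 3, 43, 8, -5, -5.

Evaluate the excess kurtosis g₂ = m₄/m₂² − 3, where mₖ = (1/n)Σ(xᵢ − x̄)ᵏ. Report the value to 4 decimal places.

x̄ = 8.8000
Σ(xᵢ − x̄)² = 1584.8000 ⇒ m₂ = 316.96000
Σ(xᵢ − x̄)⁴ = 1441724.5760 ⇒ m₄ = 288344.91520
m₂² = 100463.64160
g₂ = m₄/m₂² − 3 = 2.87014 − 3 ≈ -0.1299

-0.1299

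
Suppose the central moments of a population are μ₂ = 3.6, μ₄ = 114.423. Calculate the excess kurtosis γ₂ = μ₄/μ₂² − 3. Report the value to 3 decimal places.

μ₂² = 3.6² = 12.96000
μ₄/μ₂² = 114.423 / 12.96000 = 8.82894
γ₂ = 8.82894 − 3 ≈ 5.829

5.829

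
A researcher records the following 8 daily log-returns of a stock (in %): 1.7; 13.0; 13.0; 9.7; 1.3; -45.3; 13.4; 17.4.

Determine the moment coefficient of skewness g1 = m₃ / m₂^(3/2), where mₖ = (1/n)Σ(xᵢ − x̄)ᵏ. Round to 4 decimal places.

x̄ = (1.7 + 13.0 + 13.0 + 9.7 + 1.3 - 45.3 + 13.4 + 17.4) / 8 = 3.0250
deviations (xᵢ − x̄): -1.3250, 9.9750, 9.9750, 6.6750, -1.7250, -48.3250, 10.3750, 14.3750
Σ(xᵢ − x̄)² = 2897.8750 ⇒ m₂ = 2897.8750/8 = 362.23437
Σ(xᵢ − x̄)³ = -106491.4267 ⇒ m₃ = -106491.4267/8 = -13311.42834
m₂^(3/2) = 362.23437^(1.5) = 6894.20974
g1 = m₃ / m₂^(3/2) = -13311.42834 / 6894.20974 ≈ -1.9308

-1.9308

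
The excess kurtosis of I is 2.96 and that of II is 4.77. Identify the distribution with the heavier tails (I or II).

Higher excess kurtosis ⇒ heavier tails relative to the normal distribution.
2.96 vs 4.77: the larger is 4.77, so II has heavier tails.

II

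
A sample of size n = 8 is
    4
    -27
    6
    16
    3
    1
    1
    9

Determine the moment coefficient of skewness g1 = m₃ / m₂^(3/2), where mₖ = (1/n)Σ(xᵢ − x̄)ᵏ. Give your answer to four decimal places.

-1.5328

x̄ = (4 - 27 + 6 + 16 + 3 + 1 + 1 + 9) / 8 = 1.6250
deviations (xᵢ − x̄): 2.3750, -28.6250, 4.3750, 14.3750, 1.3750, -0.6250, -0.6250, 7.3750
Σ(xᵢ − x̄)² = 1107.8750 ⇒ m₂ = 1107.8750/8 = 138.48438
Σ(xᵢ − x̄)³ = -19984.2188 ⇒ m₃ = -19984.2188/8 = -2498.02734
m₂^(3/2) = 138.48438^(1.5) = 1629.67560
g1 = m₃ / m₂^(3/2) = -2498.02734 / 1629.67560 ≈ -1.5328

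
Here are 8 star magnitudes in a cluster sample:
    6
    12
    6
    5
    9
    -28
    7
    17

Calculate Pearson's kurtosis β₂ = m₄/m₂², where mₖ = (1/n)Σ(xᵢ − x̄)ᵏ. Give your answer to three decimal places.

5.270

x̄ = 4.2500
Σ(xᵢ − x̄)² = 1299.5000 ⇒ m₂ = 162.43750
Σ(xᵢ − x̄)⁴ = 1112349.4063 ⇒ m₄ = 139043.67578
m₂² = 26385.94141
β₂ = m₄/m₂² = 139043.67578 / 26385.94141 ≈ 5.270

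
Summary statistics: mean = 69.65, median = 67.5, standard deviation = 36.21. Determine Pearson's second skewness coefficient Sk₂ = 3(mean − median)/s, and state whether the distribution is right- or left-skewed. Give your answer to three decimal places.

0.178, right-skewed

Sk₂ = 3(69.65 − 67.5) / 36.21 = 3 × 2.1500 / 36.21
    = 6.4500 / 36.21 ≈ 0.178
Sk₂ > 0 ⇒ mean > median ⇒ right-skewed (positive skew).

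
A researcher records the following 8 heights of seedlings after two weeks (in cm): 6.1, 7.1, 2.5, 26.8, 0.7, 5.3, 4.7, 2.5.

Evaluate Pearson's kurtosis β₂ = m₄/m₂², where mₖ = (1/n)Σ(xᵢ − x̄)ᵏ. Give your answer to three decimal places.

5.432

x̄ = 6.9625
Σ(xᵢ − x̄)² = 481.2187 ⇒ m₂ = 60.15234
Σ(xᵢ − x̄)⁴ = 157228.6785 ⇒ m₄ = 19653.58481
m₂² = 3618.30446
β₂ = m₄/m₂² = 19653.58481 / 3618.30446 ≈ 5.432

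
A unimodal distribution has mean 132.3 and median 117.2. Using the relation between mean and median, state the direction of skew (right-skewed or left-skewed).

right-skewed

mean − median = 132.3 − 117.2 = 15.1
mean > median ⇒ the longer tail is on the right ⇒ right-skewed (positively skewed).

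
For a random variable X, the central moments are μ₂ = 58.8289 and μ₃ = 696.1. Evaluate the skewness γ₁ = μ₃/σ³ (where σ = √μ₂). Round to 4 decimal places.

1.5427

σ = √μ₂ = √58.8289 = 7.67000
σ³ = μ₂^(3/2) = 451.21766
γ₁ = μ₃/σ³ = 696.1 / 451.21766 ≈ 1.5427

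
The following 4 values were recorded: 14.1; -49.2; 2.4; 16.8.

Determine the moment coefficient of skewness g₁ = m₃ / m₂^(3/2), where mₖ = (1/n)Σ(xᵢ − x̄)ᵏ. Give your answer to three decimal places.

x̄ = (14.1 - 49.2 + 2.4 + 16.8) / 4 = -3.9750
deviations (xᵢ − x̄): 18.0750, -45.2250, 6.3750, 20.7750
Σ(xᵢ − x̄)² = 2844.2475 ⇒ m₂ = 2844.2475/4 = 711.06188
Σ(xᵢ − x̄)³ = -77367.9296 ⇒ m₃ = -77367.9296/4 = -19341.98241
m₂^(3/2) = 711.06188^(1.5) = 18960.99355
g₁ = m₃ / m₂^(3/2) = -19341.98241 / 18960.99355 ≈ -1.020

-1.020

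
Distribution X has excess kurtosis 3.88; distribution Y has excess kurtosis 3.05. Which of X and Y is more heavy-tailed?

X

Higher excess kurtosis ⇒ heavier tails relative to the normal distribution.
3.88 vs 3.05: the larger is 3.88, so X has heavier tails.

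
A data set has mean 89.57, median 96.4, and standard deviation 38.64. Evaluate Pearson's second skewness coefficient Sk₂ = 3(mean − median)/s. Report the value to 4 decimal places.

Sk₂ = 3(89.57 − 96.4) / 38.64 = 3 × -6.8300 / 38.64
    = -20.4900 / 38.64 ≈ -0.5303

-0.5303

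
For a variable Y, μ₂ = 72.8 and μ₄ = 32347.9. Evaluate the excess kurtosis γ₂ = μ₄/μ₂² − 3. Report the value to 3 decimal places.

μ₂² = 72.8² = 5299.84000
μ₄/μ₂² = 32347.9 / 5299.84000 = 6.10356
γ₂ = 6.10356 − 3 ≈ 3.104

3.104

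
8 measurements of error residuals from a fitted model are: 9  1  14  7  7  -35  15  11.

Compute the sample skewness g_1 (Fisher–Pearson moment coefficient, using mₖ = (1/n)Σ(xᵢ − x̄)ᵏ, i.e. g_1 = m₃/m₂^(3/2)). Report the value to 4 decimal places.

-1.9472

x̄ = (9 + 1 + 14 + 7 + 7 - 35 + 15 + 11) / 8 = 3.6250
deviations (xᵢ − x̄): 5.3750, -2.6250, 10.3750, 3.3750, 3.3750, -38.6250, 11.3750, 7.3750
Σ(xᵢ − x̄)² = 1841.8750 ⇒ m₂ = 1841.8750/8 = 230.23438
Σ(xᵢ − x̄)³ = -54420.4688 ⇒ m₃ = -54420.4688/8 = -6802.55859
m₂^(3/2) = 230.23438^(1.5) = 3493.45577
g_1 = m₃ / m₂^(3/2) = -6802.55859 / 3493.45577 ≈ -1.9472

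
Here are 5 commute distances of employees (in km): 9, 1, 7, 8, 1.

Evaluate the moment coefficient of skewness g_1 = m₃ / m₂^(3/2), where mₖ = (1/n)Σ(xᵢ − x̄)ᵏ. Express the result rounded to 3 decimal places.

-0.309

x̄ = (9 + 1 + 7 + 8 + 1) / 5 = 5.2000
deviations (xᵢ − x̄): 3.8000, -4.2000, 1.8000, 2.8000, -4.2000
Σ(xᵢ − x̄)² = 60.8000 ⇒ m₂ = 60.8000/5 = 12.16000
Σ(xᵢ − x̄)³ = -65.5200 ⇒ m₃ = -65.5200/5 = -13.10400
m₂^(3/2) = 12.16000^(1.5) = 42.40337
g_1 = m₃ / m₂^(3/2) = -13.10400 / 42.40337 ≈ -0.309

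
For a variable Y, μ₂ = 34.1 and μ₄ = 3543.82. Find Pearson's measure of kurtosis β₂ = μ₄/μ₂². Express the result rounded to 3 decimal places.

3.048

μ₂² = 34.1² = 1162.81000
μ₄/μ₂² = 3543.82 / 1162.81000 = 3.04763
β₂ ≈ 3.048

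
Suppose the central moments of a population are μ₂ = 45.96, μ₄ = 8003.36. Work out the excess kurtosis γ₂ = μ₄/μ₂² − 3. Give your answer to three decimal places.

μ₂² = 45.96² = 2112.32160
μ₄/μ₂² = 8003.36 / 2112.32160 = 3.78889
γ₂ = 3.78889 − 3 ≈ 0.789

0.789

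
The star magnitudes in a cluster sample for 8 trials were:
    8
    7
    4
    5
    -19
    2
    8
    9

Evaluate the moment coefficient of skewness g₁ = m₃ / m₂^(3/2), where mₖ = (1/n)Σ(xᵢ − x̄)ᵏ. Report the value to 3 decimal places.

-1.985

x̄ = (8 + 7 + 4 + 5 - 19 + 2 + 8 + 9) / 8 = 3.0000
deviations (xᵢ − x̄): 5.0000, 4.0000, 1.0000, 2.0000, -22.0000, -1.0000, 5.0000, 6.0000
Σ(xᵢ − x̄)² = 592.0000 ⇒ m₂ = 592.0000/8 = 74.00000
Σ(xᵢ − x̄)³ = -10110.0000 ⇒ m₃ = -10110.0000/8 = -1263.75000
m₂^(3/2) = 74.00000^(1.5) = 636.57207
g₁ = m₃ / m₂^(3/2) = -1263.75000 / 636.57207 ≈ -1.985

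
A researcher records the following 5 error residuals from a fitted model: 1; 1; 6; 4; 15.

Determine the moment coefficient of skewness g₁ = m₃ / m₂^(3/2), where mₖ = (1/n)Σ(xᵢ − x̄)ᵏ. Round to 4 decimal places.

1.0354

x̄ = (1 + 1 + 6 + 4 + 15) / 5 = 5.4000
deviations (xᵢ − x̄): -4.4000, -4.4000, 0.6000, -1.4000, 9.6000
Σ(xᵢ − x̄)² = 133.2000 ⇒ m₂ = 133.2000/5 = 26.64000
Σ(xᵢ − x̄)³ = 711.8400 ⇒ m₃ = 711.8400/5 = 142.36800
m₂^(3/2) = 26.64000^(1.5) = 137.49957
g₁ = m₃ / m₂^(3/2) = 142.36800 / 137.49957 ≈ 1.0354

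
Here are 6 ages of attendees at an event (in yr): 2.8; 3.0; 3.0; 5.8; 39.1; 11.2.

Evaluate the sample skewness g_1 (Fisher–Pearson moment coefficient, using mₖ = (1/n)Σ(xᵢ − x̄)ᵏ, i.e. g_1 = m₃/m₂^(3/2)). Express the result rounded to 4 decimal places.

1.6006

x̄ = (2.8 + 3.0 + 3.0 + 5.8 + 39.1 + 11.2) / 6 = 10.8167
deviations (xᵢ − x̄): -8.0167, -7.8167, -7.8167, -5.0167, 28.2833, 0.3833
Σ(xᵢ − x̄)² = 1011.7283 ⇒ m₂ = 1011.7283/6 = 168.62139
Σ(xᵢ − x̄)³ = 21028.5606 ⇒ m₃ = 21028.5606/6 = 3504.76009
m₂^(3/2) = 168.62139^(1.5) = 2189.62122
g_1 = m₃ / m₂^(3/2) = 3504.76009 / 2189.62122 ≈ 1.6006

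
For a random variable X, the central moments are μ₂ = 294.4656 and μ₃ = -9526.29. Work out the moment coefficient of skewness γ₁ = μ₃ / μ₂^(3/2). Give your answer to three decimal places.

-1.885

σ = √μ₂ = √294.4656 = 17.16000
σ³ = μ₂^(3/2) = 5053.02970
γ₁ = μ₃/σ³ = -9526.29 / 5053.02970 ≈ -1.885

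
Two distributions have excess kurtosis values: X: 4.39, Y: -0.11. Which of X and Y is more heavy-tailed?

Higher excess kurtosis ⇒ heavier tails relative to the normal distribution.
4.39 vs -0.11: the larger is 4.39, so X has heavier tails. (X is leptokurtic — heavier-than-normal tails; the other is platykurtic.)

X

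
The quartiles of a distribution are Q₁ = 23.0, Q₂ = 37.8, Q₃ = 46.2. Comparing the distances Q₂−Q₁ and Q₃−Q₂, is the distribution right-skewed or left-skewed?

Q₂ − Q₁ = 14.8;  Q₃ − Q₂ = 8.4
Q₂ − Q₁ > Q₃ − Q₂ ⇒ the lower half is more spread out ⇒ left-skewed.

left-skewed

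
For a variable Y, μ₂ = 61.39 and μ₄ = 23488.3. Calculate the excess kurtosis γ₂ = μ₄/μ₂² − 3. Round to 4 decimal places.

3.2324

μ₂² = 61.39² = 3768.73210
μ₄/μ₂² = 23488.3 / 3768.73210 = 6.23241
γ₂ = 6.23241 − 3 ≈ 3.2324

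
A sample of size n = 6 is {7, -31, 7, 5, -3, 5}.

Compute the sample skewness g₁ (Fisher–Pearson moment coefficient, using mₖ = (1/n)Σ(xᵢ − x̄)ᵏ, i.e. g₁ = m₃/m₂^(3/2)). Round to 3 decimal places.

-1.565

x̄ = (7 - 31 + 7 + 5 - 3 + 5) / 6 = -1.6667
deviations (xᵢ − x̄): 8.6667, -29.3333, 8.6667, 6.6667, -1.3333, 6.6667
Σ(xᵢ − x̄)² = 1101.3333 ⇒ m₂ = 1101.3333/6 = 183.55556
Σ(xᵢ − x̄)³ = -23347.5556 ⇒ m₃ = -23347.5556/6 = -3891.25926
m₂^(3/2) = 183.55556^(1.5) = 2486.85979
g₁ = m₃ / m₂^(3/2) = -3891.25926 / 2486.85979 ≈ -1.565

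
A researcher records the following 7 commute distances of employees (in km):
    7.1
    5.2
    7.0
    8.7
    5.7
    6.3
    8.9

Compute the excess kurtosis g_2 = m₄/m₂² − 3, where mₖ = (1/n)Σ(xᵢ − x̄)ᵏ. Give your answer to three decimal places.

x̄ = 6.9857
Σ(xᵢ − x̄)² = 11.9286 ⇒ m₂ = 1.70408
Σ(xᵢ − x̄)⁴ = 35.1871 ⇒ m₄ = 5.02672
m₂² = 2.90389
g_2 = m₄/m₂² − 3 = 1.73103 − 3 ≈ -1.269

-1.269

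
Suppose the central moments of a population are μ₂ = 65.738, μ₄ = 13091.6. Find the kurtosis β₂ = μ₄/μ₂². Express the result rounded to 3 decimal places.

3.029

μ₂² = 65.738² = 4321.48464
μ₄/μ₂² = 13091.6 / 4321.48464 = 3.02942
β₂ ≈ 3.029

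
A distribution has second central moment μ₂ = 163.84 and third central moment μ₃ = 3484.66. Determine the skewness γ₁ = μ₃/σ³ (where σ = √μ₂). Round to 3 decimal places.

σ = √μ₂ = √163.84 = 12.80000
σ³ = μ₂^(3/2) = 2097.15200
γ₁ = μ₃/σ³ = 3484.66 / 2097.15200 ≈ 1.662

1.662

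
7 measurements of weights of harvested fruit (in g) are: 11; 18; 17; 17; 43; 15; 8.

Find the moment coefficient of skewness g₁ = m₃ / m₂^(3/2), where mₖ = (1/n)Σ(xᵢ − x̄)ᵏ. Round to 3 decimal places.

x̄ = (11 + 18 + 17 + 17 + 43 + 15 + 8) / 7 = 18.4286
deviations (xᵢ − x̄): -7.4286, -0.4286, -1.4286, -1.4286, 24.5714, -3.4286, -10.4286
Σ(xᵢ − x̄)² = 783.7143 ⇒ m₂ = 783.7143/7 = 111.95918
Σ(xᵢ − x̄)³ = 13244.8163 ⇒ m₃ = 13244.8163/7 = 1892.11662
m₂^(3/2) = 111.95918^(1.5) = 1184.64871
g₁ = m₃ / m₂^(3/2) = 1892.11662 / 1184.64871 ≈ 1.597

1.597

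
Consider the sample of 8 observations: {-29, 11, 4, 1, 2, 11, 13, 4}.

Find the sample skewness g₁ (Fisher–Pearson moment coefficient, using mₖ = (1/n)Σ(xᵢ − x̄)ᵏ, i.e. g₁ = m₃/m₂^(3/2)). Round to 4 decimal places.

-1.7512

x̄ = (-29 + 11 + 4 + 1 + 2 + 11 + 13 + 4) / 8 = 2.1250
deviations (xᵢ − x̄): -31.1250, 8.8750, 1.8750, -1.1250, -0.1250, 8.8750, 10.8750, 1.8750
Σ(xᵢ − x̄)² = 1252.8750 ⇒ m₂ = 1252.8750/8 = 156.60938
Σ(xᵢ − x̄)³ = -27456.8438 ⇒ m₃ = -27456.8438/8 = -3432.10547
m₂^(3/2) = 156.60938^(1.5) = 1959.86715
g₁ = m₃ / m₂^(3/2) = -3432.10547 / 1959.86715 ≈ -1.7512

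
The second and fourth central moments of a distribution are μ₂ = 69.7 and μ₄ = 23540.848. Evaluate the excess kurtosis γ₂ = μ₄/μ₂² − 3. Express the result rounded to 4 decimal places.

μ₂² = 69.7² = 4858.09000
μ₄/μ₂² = 23540.848 / 4858.09000 = 4.84570
γ₂ = 4.84570 − 3 ≈ 1.8457

1.8457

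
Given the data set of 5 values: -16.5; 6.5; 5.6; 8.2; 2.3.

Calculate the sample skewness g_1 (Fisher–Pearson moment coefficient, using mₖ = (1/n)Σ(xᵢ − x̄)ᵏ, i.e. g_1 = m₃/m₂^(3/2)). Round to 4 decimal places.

x̄ = (-16.5 + 6.5 + 5.6 + 8.2 + 2.3) / 5 = 1.2200
deviations (xᵢ − x̄): -17.7200, 5.2800, 4.3800, 6.9800, 1.0800
Σ(xᵢ − x̄)² = 410.9480 ⇒ m₂ = 410.9480/5 = 82.18960
Σ(xᵢ − x̄)³ = -4991.4979 ⇒ m₃ = -4991.4979/5 = -998.29958
m₂^(3/2) = 82.18960^(1.5) = 745.11842
g_1 = m₃ / m₂^(3/2) = -998.29958 / 745.11842 ≈ -1.3398

-1.3398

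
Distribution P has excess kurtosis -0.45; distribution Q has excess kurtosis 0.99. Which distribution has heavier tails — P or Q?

Higher excess kurtosis ⇒ heavier tails relative to the normal distribution.
-0.45 vs 0.99: the larger is 0.99, so Q has heavier tails. (Q is leptokurtic — heavier-than-normal tails; the other is platykurtic.)

Q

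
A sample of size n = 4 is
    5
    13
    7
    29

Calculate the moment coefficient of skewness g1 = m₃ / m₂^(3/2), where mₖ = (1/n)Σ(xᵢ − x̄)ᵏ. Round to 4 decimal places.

x̄ = (5 + 13 + 7 + 29) / 4 = 13.5000
deviations (xᵢ − x̄): -8.5000, -0.5000, -6.5000, 15.5000
Σ(xᵢ − x̄)² = 355.0000 ⇒ m₂ = 355.0000/4 = 88.75000
Σ(xᵢ − x̄)³ = 2835.0000 ⇒ m₃ = 2835.0000/4 = 708.75000
m₂^(3/2) = 88.75000^(1.5) = 836.08906
g1 = m₃ / m₂^(3/2) = 708.75000 / 836.08906 ≈ 0.8477

0.8477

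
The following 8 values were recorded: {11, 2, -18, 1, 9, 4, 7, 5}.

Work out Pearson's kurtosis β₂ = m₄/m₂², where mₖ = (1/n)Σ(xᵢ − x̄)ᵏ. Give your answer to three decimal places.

4.695

x̄ = 2.6250
Σ(xᵢ − x̄)² = 565.8750 ⇒ m₂ = 70.73438
Σ(xᵢ − x̄)⁴ = 187937.4316 ⇒ m₄ = 23492.17896
m₂² = 5003.35181
β₂ = m₄/m₂² = 23492.17896 / 5003.35181 ≈ 4.695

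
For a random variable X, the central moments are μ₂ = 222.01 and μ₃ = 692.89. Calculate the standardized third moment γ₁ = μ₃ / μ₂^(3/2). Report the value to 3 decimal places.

0.209

σ = √μ₂ = √222.01 = 14.90000
σ³ = μ₂^(3/2) = 3307.94900
γ₁ = μ₃/σ³ = 692.89 / 3307.94900 ≈ 0.209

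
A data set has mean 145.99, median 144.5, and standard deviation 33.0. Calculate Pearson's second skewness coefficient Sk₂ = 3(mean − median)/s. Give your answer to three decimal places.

0.135

Sk₂ = 3(145.99 − 144.5) / 33.0 = 3 × 1.4900 / 33.0
    = 4.4700 / 33.0 ≈ 0.135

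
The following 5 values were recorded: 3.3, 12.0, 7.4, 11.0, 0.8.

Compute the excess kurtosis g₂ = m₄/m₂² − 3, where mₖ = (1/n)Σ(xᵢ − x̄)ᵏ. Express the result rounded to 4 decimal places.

x̄ = 6.9000
Σ(xᵢ − x̄)² = 93.2400 ⇒ m₂ = 18.64800
Σ(xᵢ − x̄)⁴ = 2511.7044 ⇒ m₄ = 502.34088
m₂² = 347.74790
g₂ = m₄/m₂² − 3 = 1.44455 − 3 ≈ -1.5554

-1.5554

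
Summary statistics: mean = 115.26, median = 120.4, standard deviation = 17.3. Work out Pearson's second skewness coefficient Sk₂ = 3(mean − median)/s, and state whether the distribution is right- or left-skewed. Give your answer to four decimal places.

-0.8913, left-skewed

Sk₂ = 3(115.26 − 120.4) / 17.3 = 3 × -5.1400 / 17.3
    = -15.4200 / 17.3 ≈ -0.8913
Sk₂ < 0 ⇒ mean < median ⇒ left-skewed (negative skew).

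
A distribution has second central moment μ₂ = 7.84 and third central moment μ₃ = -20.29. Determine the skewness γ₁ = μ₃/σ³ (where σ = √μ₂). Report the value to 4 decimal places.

σ = √μ₂ = √7.84 = 2.80000
σ³ = μ₂^(3/2) = 21.95200
γ₁ = μ₃/σ³ = -20.29 / 21.95200 ≈ -0.9243

-0.9243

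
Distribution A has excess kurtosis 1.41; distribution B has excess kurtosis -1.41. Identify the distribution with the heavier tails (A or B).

A

Higher excess kurtosis ⇒ heavier tails relative to the normal distribution.
1.41 vs -1.41: the larger is 1.41, so A has heavier tails. (A is leptokurtic — heavier-than-normal tails; the other is platykurtic.)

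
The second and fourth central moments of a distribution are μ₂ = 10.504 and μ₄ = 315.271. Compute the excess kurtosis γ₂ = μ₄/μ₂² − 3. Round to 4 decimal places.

μ₂² = 10.504² = 110.33402
μ₄/μ₂² = 315.271 / 110.33402 = 2.85742
γ₂ = 2.85742 − 3 ≈ -0.1426

-0.1426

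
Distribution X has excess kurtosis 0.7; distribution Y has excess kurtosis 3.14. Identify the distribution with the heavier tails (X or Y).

Higher excess kurtosis ⇒ heavier tails relative to the normal distribution.
0.7 vs 3.14: the larger is 3.14, so Y has heavier tails.

Y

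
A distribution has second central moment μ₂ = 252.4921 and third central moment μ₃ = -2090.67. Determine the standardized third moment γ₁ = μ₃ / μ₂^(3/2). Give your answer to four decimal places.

σ = √μ₂ = √252.4921 = 15.89000
σ³ = μ₂^(3/2) = 4012.09947
γ₁ = μ₃/σ³ = -2090.67 / 4012.09947 ≈ -0.5211

-0.5211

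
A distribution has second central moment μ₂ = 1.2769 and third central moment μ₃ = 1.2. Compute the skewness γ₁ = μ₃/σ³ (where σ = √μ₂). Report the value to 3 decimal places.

σ = √μ₂ = √1.2769 = 1.13000
σ³ = μ₂^(3/2) = 1.44290
γ₁ = μ₃/σ³ = 1.2 / 1.44290 ≈ 0.832

0.832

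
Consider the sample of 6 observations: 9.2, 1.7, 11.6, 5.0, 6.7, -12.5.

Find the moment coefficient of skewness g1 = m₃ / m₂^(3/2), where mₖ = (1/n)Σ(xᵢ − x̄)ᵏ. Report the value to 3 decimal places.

-1.198

x̄ = (9.2 + 1.7 + 11.6 + 5.0 + 6.7 - 12.5) / 6 = 3.6167
deviations (xᵢ − x̄): 5.5833, -1.9167, 7.9833, 1.3833, 3.0833, -16.1167
Σ(xᵢ − x̄)² = 369.7483 ⇒ m₂ = 369.7483/6 = 61.62472
Σ(xᵢ − x̄)³ = -3478.4764 ⇒ m₃ = -3478.4764/6 = -579.74607
m₂^(3/2) = 61.62472^(1.5) = 483.76279
g1 = m₃ / m₂^(3/2) = -579.74607 / 483.76279 ≈ -1.198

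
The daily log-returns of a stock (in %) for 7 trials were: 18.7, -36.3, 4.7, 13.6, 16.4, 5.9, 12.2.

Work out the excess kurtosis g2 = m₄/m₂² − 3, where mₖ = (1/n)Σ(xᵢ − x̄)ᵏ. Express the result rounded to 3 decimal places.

x̄ = 5.0286
Σ(xᵢ − x̄)² = 2150.0343 ⇒ m₂ = 307.14776
Σ(xᵢ − x̄)⁴ = 2977136.4153 ⇒ m₄ = 425305.20219
m₂² = 94339.74346
g2 = m₄/m₂² − 3 = 4.50823 − 3 ≈ 1.508

1.508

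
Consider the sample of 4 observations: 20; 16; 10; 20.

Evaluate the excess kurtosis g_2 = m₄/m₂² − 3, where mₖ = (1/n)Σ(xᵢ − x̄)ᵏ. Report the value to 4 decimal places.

-1.1419

x̄ = 16.5000
Σ(xᵢ − x̄)² = 67.0000 ⇒ m₂ = 16.75000
Σ(xᵢ − x̄)⁴ = 2085.2500 ⇒ m₄ = 521.31250
m₂² = 280.56250
g_2 = m₄/m₂² − 3 = 1.85810 − 3 ≈ -1.1419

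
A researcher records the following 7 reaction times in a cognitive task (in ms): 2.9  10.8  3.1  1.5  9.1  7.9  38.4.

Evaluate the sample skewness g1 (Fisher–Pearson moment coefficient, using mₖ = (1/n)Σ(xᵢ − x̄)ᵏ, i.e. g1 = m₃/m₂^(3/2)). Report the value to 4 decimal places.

x̄ = (2.9 + 10.8 + 3.1 + 1.5 + 9.1 + 7.9 + 38.4) / 7 = 10.5286
deviations (xᵢ − x̄): -7.6286, 0.2714, -7.4286, -9.0286, -1.4286, -2.6286, 27.8714
Σ(xᵢ − x̄)² = 980.7343 ⇒ m₂ = 980.7343/7 = 140.10490
Σ(xᵢ − x̄)³ = 20040.0829 ⇒ m₃ = 20040.0829/7 = 2862.86899
m₂^(3/2) = 140.10490^(1.5) = 1658.36444
g1 = m₃ / m₂^(3/2) = 2862.86899 / 1658.36444 ≈ 1.7263

1.7263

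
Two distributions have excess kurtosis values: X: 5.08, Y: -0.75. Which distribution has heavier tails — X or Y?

Higher excess kurtosis ⇒ heavier tails relative to the normal distribution.
5.08 vs -0.75: the larger is 5.08, so X has heavier tails. (X is leptokurtic — heavier-than-normal tails; the other is platykurtic.)

X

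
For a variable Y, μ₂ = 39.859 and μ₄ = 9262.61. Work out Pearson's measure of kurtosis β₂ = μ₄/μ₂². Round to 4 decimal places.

μ₂² = 39.859² = 1588.73988
μ₄/μ₂² = 9262.61 / 1588.73988 = 5.83016
β₂ ≈ 5.8302

5.8302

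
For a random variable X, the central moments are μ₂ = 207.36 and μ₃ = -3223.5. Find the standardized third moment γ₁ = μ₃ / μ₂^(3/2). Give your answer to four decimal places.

σ = √μ₂ = √207.36 = 14.40000
σ³ = μ₂^(3/2) = 2985.98400
γ₁ = μ₃/σ³ = -3223.5 / 2985.98400 ≈ -1.0795

-1.0795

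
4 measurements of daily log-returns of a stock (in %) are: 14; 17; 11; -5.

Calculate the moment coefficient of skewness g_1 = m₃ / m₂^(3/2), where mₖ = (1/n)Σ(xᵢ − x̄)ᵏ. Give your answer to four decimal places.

x̄ = (14 + 17 + 11 - 5) / 4 = 9.2500
deviations (xᵢ − x̄): 4.7500, 7.7500, 1.7500, -14.2500
Σ(xᵢ − x̄)² = 288.7500 ⇒ m₂ = 288.7500/4 = 72.18750
Σ(xᵢ − x̄)³ = -2315.6250 ⇒ m₃ = -2315.6250/4 = -578.90625
m₂^(3/2) = 72.18750^(1.5) = 613.32830
g_1 = m₃ / m₂^(3/2) = -578.90625 / 613.32830 ≈ -0.9439

-0.9439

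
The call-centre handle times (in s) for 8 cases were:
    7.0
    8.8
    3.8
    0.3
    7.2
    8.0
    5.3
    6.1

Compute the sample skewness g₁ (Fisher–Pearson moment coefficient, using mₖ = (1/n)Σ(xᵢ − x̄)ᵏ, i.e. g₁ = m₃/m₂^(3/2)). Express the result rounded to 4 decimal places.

x̄ = (7.0 + 8.8 + 3.8 + 0.3 + 7.2 + 8.0 + 5.3 + 6.1) / 8 = 5.8125
deviations (xᵢ − x̄): 1.1875, 2.9875, -2.0125, -5.5125, 1.3875, 2.1875, -0.5125, 0.2875
Σ(xᵢ − x̄)² = 51.8288 ⇒ m₂ = 51.8288/8 = 6.47859
Σ(xᵢ − x̄)³ = -134.2966 ⇒ m₃ = -134.2966/8 = -16.78707
m₂^(3/2) = 6.47859^(1.5) = 16.49002
g₁ = m₃ / m₂^(3/2) = -16.78707 / 16.49002 ≈ -1.0180

-1.0180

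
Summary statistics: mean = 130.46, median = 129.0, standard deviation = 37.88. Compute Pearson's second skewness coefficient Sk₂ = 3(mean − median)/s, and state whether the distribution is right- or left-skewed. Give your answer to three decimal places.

0.116, right-skewed

Sk₂ = 3(130.46 − 129.0) / 37.88 = 3 × 1.4600 / 37.88
    = 4.3800 / 37.88 ≈ 0.116
Sk₂ > 0 ⇒ mean > median ⇒ right-skewed (positive skew).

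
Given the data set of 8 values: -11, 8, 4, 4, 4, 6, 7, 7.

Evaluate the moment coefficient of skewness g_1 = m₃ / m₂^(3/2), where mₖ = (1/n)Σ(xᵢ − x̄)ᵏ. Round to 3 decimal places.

x̄ = (-11 + 8 + 4 + 4 + 4 + 6 + 7 + 7) / 8 = 3.6250
deviations (xᵢ − x̄): -14.6250, 4.3750, 0.3750, 0.3750, 0.3750, 2.3750, 3.3750, 3.3750
Σ(xᵢ − x̄)² = 261.8750 ⇒ m₂ = 261.8750/8 = 32.73438
Σ(xᵢ − x̄)³ = -2953.9688 ⇒ m₃ = -2953.9688/8 = -369.24609
m₂^(3/2) = 32.73438^(1.5) = 187.28633
g_1 = m₃ / m₂^(3/2) = -369.24609 / 187.28633 ≈ -1.972

-1.972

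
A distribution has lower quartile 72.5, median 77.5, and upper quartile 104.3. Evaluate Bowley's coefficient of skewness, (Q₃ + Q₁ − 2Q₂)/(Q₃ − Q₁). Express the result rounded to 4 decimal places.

numerator: Q₃ + Q₁ − 2Q₂ = 104.3 + 72.5 − 2×77.5 = 21.8000
denominator: Q₃ − Q₁ = 104.3 − 72.5 = 31.8000
Bowley skewness = 21.8000 / 31.8000 ≈ 0.6855

0.6855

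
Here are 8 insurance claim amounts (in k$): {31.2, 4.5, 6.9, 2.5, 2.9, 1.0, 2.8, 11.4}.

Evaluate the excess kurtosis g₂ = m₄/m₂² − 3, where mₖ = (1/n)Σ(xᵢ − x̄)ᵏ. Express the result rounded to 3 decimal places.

1.952

x̄ = 7.9000
Σ(xᵢ − x̄)² = 695.4800 ⇒ m₂ = 86.93500
Σ(xᵢ − x̄)⁴ = 299432.7860 ⇒ m₄ = 37429.09825
m₂² = 7557.69422
g₂ = m₄/m₂² − 3 = 4.95245 − 3 ≈ 1.952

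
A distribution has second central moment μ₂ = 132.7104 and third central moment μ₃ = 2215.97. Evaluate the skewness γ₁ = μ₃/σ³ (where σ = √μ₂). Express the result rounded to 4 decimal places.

σ = √μ₂ = √132.7104 = 11.52000
σ³ = μ₂^(3/2) = 1528.82381
γ₁ = μ₃/σ³ = 2215.97 / 1528.82381 ≈ 1.4495

1.4495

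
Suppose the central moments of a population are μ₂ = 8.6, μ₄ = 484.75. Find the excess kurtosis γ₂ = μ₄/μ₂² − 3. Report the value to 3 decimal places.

μ₂² = 8.6² = 73.96000
μ₄/μ₂² = 484.75 / 73.96000 = 6.55422
γ₂ = 6.55422 − 3 ≈ 3.554

3.554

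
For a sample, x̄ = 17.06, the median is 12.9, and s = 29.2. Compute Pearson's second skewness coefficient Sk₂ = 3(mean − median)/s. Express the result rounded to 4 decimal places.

Sk₂ = 3(17.06 − 12.9) / 29.2 = 3 × 4.1600 / 29.2
    = 12.4800 / 29.2 ≈ 0.4274

0.4274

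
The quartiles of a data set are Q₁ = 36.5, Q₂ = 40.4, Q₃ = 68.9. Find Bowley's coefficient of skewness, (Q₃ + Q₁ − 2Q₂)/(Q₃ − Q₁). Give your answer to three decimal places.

0.759

numerator: Q₃ + Q₁ − 2Q₂ = 68.9 + 36.5 − 2×40.4 = 24.6000
denominator: Q₃ − Q₁ = 68.9 − 36.5 = 32.4000
Bowley skewness = 24.6000 / 32.4000 ≈ 0.759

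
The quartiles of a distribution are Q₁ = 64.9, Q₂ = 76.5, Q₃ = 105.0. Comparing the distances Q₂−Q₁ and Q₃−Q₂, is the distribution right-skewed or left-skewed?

right-skewed

Q₂ − Q₁ = 11.6;  Q₃ − Q₂ = 28.5
Q₃ − Q₂ > Q₂ − Q₁ ⇒ the upper half is more spread out ⇒ right-skewed.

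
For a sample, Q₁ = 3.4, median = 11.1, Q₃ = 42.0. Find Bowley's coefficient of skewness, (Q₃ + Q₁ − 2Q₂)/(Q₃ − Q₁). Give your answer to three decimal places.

numerator: Q₃ + Q₁ − 2Q₂ = 42.0 + 3.4 − 2×11.1 = 23.2000
denominator: Q₃ − Q₁ = 42.0 − 3.4 = 38.6000
Bowley skewness = 23.2000 / 38.6000 ≈ 0.601

0.601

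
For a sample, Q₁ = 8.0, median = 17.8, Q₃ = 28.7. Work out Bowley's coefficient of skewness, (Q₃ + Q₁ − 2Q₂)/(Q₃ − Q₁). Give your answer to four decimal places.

numerator: Q₃ + Q₁ − 2Q₂ = 28.7 + 8.0 − 2×17.8 = 1.1000
denominator: Q₃ − Q₁ = 28.7 − 8.0 = 20.7000
Bowley skewness = 1.1000 / 20.7000 ≈ 0.0531

0.0531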